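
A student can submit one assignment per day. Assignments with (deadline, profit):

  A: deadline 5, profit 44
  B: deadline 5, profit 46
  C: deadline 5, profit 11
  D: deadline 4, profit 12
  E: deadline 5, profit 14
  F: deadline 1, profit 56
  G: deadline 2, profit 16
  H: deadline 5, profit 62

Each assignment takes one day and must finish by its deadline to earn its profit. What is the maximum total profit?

224

Profit order: H=62 F=56 B=46 A=44 G=16 E=14 D=12 C=11
Assign: H→slot 5, F→slot 1, B→slot 4, A→slot 3, G→slot 2, E skipped, D skipped, C skipped.
Slots: [1:F] [2:G] [3:A] [4:B] [5:H]
Profit = 56 + 16 + 44 + 46 + 62 = 224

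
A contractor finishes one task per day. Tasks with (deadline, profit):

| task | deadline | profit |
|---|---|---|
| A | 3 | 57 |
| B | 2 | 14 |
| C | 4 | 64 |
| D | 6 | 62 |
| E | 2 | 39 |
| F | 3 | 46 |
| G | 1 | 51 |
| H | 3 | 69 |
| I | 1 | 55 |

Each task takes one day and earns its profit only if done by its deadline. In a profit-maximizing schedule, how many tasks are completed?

Profit order: H=69 C=64 D=62 A=57 I=55 G=51 F=46 E=39 B=14
Assign: H→slot 3, C→slot 4, D→slot 6, A→slot 2, I→slot 1, G skipped, F skipped, E skipped, B skipped.
Slots: [1:I] [2:A] [3:H] [4:C] [6:D]
5 of 9 scheduled.

5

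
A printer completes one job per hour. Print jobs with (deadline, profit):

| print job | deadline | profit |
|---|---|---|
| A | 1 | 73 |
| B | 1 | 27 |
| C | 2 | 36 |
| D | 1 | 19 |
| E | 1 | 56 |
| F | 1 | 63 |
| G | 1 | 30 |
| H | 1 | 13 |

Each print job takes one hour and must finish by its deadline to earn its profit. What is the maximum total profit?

109

Take jobs in profit order; each goes to the latest open slot no later than its deadline.
By profit: A(d1,73), F(d1,63), E(d1,56), C(d2,36), G(d1,30), B(d1,27), D(d1,19), H(d1,13)
A→slot 1; F skipped; E skipped; C→slot 2; G skipped; B skipped; D skipped; H skipped.
Profit = 73 + 36 = 109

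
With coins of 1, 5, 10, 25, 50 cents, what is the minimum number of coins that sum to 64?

64 − 1×50→14 − 1×10→4 − 4×1→0
Total coins = 1 + 1 + 4 = 6

6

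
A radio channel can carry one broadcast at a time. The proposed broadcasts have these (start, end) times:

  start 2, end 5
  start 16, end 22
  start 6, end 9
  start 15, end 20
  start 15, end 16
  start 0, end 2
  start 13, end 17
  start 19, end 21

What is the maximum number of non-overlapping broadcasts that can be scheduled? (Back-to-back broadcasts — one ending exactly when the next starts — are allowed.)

5

By end time: (0,2), (2,5), (6,9), (15,16), (13,17), (15,20), (19,21), (16,22).
Pick (0,2); next start ≥ 2 → (2,5); next start ≥ 5 → (6,9); next start ≥ 9 → (15,16); next start ≥ 16 → (19,21).
Selected 5 broadcasts.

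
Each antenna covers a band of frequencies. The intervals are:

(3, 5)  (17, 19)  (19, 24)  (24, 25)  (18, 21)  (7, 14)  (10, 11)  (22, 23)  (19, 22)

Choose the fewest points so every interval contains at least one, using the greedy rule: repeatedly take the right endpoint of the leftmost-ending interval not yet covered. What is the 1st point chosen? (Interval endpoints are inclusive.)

5

Process intervals by earliest right end; each time one isn't hit yet, stab at its right endpoint.
By right end: [3,5]  [10,11]  [7,14]  [17,19]  [18,21]  [19,22]  [22,23]  [19,24]  [24,25]
[3,5] uncovered → point at 5; [10,11] uncovered → point at 11; [17,19] uncovered → point at 19; [22,23] uncovered → point at 23; [24,25] uncovered → point at 25.
Points: 5, 11, 19, 23, 25 (5 total).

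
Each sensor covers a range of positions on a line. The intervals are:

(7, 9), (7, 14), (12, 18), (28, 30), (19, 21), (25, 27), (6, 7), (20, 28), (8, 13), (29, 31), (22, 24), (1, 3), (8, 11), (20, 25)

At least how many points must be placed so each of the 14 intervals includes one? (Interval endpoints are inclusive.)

By right end: [1,3]  [6,7]  [7,9]  [8,11]  [8,13]  [7,14]  [12,18]  [19,21]  [22,24]  [20,25]  [25,27]  [20,28]  [28,30]  [29,31]
[1,3] uncovered → point at 3; [6,7] uncovered → point at 7; [8,11] uncovered → point at 11; [12,18] uncovered → point at 18; [19,21] uncovered → point at 21; [22,24] uncovered → point at 24; [25,27] uncovered → point at 27; [28,30] uncovered → point at 30.
Points: 3, 7, 11, 18, 21, 24, 27, 30 (8 total).

8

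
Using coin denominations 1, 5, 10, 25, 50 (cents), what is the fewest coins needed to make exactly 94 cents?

8

94 = 1×50 + 1×25 + 1×10 + 1×5 + 4×1
Total coins = 1 + 1 + 1 + 1 + 4 = 8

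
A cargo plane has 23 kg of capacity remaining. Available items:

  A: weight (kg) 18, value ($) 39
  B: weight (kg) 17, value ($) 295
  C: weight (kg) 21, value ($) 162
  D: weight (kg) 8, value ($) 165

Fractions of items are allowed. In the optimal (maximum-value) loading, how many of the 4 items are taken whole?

1

Order: D (165/8=20.62) > B (295/17=17.35) > C (162/21=7.71) > A (39/18=2.17)
Fill: take D (8 @ 165) → take 15/17 of B → 260.29; 23/23 used.
1 item(s) taken whole; one partial (take 15/17 of B).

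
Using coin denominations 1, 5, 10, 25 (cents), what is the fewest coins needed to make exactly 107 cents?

7

Greedy: take as many of the largest coin as possible, then repeat with the remainder.
107 − 4×25→7 − 1×5→2 − 2×1→0
Total coins = 4 + 1 + 2 = 7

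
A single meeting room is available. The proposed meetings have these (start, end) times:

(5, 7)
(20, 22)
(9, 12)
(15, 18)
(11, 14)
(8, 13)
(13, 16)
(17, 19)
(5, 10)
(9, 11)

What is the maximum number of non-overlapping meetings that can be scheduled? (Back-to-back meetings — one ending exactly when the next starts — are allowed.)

By end time: (5,7), (5,10), (9,11), (9,12), (8,13), (11,14), (13,16), (15,18), (17,19), (20,22).
Pick (5,7); next start ≥ 7 → (9,11); next start ≥ 11 → (11,14); next start ≥ 14 → (15,18); next start ≥ 18 → (20,22).
Selected 5 meetings.

5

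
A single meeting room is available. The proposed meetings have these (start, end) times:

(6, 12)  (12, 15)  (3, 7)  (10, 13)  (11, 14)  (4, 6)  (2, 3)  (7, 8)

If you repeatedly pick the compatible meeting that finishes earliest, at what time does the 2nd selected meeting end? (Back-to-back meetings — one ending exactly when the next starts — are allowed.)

6

Sorted by end: (2,3)  (4,6)  (3,7)  (7,8)  (6,12)  (10,13)  (11,14)  (12,15)
take (2,3); take (4,6); skip (3,7); take (7,8); take (10,13).
Selected: (2,3) (4,6) (7,8) (10,13)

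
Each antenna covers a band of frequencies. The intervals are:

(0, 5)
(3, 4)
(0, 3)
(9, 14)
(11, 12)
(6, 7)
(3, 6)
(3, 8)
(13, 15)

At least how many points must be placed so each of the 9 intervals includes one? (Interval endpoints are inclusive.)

4

By right end: [0,3]  [3,4]  [0,5]  [3,6]  [6,7]  [3,8]  [11,12]  [9,14]  [13,15]
[0,3] uncovered → point at 3; [6,7] uncovered → point at 7; [11,12] uncovered → point at 12; [13,15] uncovered → point at 15.
Points: 3, 7, 12, 15 (4 total).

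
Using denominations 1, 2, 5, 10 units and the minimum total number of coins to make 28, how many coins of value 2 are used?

Greedy: take as many of the largest coin as possible, then repeat with the remainder.
28 − 2×10→8 − 1×5→3 − 1×2→1 − 1×1→0
Count of 2: 1

1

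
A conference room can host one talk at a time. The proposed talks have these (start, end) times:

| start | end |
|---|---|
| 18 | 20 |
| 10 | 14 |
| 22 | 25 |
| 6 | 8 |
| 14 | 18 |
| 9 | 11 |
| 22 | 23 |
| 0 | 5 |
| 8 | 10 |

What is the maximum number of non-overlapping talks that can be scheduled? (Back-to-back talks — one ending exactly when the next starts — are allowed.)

By end time: (0,5), (6,8), (8,10), (9,11), (10,14), (14,18), (18,20), (22,23), (22,25).
Pick (0,5); next start ≥ 5 → (6,8); next start ≥ 8 → (8,10); next start ≥ 10 → (10,14); next start ≥ 14 → (14,18); next start ≥ 18 → (18,20); next start ≥ 20 → (22,23).
Selected 7 talks.

7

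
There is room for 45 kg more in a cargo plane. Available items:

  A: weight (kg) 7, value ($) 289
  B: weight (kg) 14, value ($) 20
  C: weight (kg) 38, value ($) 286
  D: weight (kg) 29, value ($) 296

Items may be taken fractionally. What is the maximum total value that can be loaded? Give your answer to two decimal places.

652.74

Greedy by value/weight ratio, highest first.
Ratios (sorted): A 41.29, D 10.21, C 7.53, B 1.43
take A (7 @ 289); take D (29 @ 296); take 9/38 of C → 67.74. Capacity used 45/45.
Total value = 652.74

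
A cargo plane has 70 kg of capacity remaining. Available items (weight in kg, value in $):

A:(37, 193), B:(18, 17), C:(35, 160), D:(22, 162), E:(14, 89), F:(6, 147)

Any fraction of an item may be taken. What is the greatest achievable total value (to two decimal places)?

Sort by value per unit weight and fill in that order.
Order: F (147/6=24.50) > D (162/22=7.36) > E (89/14=6.36) > A (193/37=5.22) > C (160/35=4.57) > B (17/18=0.94)
Fill: take F (6 @ 147) → take D (22 @ 162) → take E (14 @ 89) → take 28/37 of A → 146.05; 70/70 used.
Total value = 544.05

544.05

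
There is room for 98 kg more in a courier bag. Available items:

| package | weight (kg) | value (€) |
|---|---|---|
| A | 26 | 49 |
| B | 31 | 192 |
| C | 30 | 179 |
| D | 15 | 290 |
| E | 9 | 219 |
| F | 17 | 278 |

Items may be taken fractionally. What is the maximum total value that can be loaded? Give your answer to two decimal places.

1134.13

Order: E (219/9=24.33) > D (290/15=19.33) > F (278/17=16.35) > B (192/31=6.19) > C (179/30=5.97) > A (49/26=1.88)
Fill: take E (9 @ 219) → take D (15 @ 290) → take F (17 @ 278) → take B (31 @ 192) → take 26/30 of C → 155.13; 98/98 used.
Total value = 1134.13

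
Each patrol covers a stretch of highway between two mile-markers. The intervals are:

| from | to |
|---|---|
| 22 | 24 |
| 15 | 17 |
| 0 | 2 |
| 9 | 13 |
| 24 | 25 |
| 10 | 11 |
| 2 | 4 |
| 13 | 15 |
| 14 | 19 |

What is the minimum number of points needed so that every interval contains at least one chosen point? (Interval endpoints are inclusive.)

4

Sorted: [0,2] [2,4] [10,11] [9,13] [13,15] [15,17] [14,19] [22,24] [24,25]
{[0,2],[2,4]} hit by 2; {[10,11],[9,13]} hit by 11; {[13,15],[15,17],[14,19]} hit by 15; {[22,24],[24,25]} hit by 24.
Points: 2, 11, 15, 24 (4 total).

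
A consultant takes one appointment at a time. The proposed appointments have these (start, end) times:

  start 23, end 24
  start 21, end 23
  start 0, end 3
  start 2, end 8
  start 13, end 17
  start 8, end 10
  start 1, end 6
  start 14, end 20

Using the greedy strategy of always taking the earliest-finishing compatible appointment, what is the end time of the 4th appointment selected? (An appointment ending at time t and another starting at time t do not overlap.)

Greedy by earliest finish: after sorting by end time, pick each interval compatible with the last pick.
Sorted by end: (0,3)  (1,6)  (2,8)  (8,10)  (13,17)  (14,20)  (21,23)  (23,24)
take (0,3); take (8,10); take (13,17); skip (14,20); take (21,23); take (23,24).
Selected: (0,3) (8,10) (13,17) (21,23) (23,24)

23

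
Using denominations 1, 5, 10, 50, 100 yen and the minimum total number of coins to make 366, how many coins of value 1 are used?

Use the largest denomination that fits, subtract, and repeat.
366 = 3×100 + 1×50 + 1×10 + 1×5 + 1×1
Count of 1: 1

1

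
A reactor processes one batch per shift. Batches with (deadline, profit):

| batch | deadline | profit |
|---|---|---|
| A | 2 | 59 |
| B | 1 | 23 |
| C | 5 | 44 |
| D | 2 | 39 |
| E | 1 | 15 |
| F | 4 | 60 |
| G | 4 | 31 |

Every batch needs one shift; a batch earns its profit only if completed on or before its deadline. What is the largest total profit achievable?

233

Sort by profit descending; place each in the latest free slot ≤ its deadline.
By profit: F(d4,60), A(d2,59), C(d5,44), D(d2,39), G(d4,31), B(d1,23), E(d1,15)
F→slot 4; A→slot 2; C→slot 5; D→slot 1; G→slot 3; B skipped; E skipped.
Profit = 39 + 59 + 31 + 60 + 44 = 233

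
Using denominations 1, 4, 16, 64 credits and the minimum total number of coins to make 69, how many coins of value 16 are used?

69 − 1×64→5 − 1×4→1 − 1×1→0
Count of 16: 0

0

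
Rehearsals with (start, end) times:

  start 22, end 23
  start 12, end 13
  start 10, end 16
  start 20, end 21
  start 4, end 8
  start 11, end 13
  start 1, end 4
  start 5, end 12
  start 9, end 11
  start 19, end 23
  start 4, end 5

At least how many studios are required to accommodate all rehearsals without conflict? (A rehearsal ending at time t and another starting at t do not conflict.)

Count concurrent intervals with a sweep; the peak is the room count.
starts: [1, 4, 4, 5, 9, 10, 11, 12, 19, 20, 22]
ends:   [4, 5, 8, 11, 12, 13, 13, 16, 21, 23, 23]
s1→1 e4→0 s4→1 s4→2 e5→1 s5→2 e8→1 s9→2 s10→3  — peak 3.

3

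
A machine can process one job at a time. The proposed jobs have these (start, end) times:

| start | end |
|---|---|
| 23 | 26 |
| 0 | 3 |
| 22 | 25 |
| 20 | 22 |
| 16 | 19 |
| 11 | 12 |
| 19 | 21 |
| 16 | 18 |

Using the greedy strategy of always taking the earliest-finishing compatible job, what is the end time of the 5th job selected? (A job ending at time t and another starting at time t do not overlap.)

By end time: (0,3), (11,12), (16,18), (16,19), (19,21), (20,22), (22,25), (23,26).
Pick (0,3); next start ≥ 3 → (11,12); next start ≥ 12 → (16,18); next start ≥ 18 → (19,21); next start ≥ 21 → (22,25).
Selected: (0,3) (11,12) (16,18) (19,21) (22,25)

25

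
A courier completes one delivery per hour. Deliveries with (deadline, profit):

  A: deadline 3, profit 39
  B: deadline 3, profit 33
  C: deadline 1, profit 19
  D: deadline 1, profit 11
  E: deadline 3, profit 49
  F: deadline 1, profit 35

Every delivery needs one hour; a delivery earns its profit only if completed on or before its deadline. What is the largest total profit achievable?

Sort by profit descending; place each in the latest free slot ≤ its deadline.
Profit order: E=49 A=39 F=35 B=33 C=19 D=11
Assign: E→slot 3, A→slot 2, F→slot 1, B skipped, C skipped, D skipped.
Slots: [1:F] [2:A] [3:E]
Profit = 35 + 39 + 49 = 123

123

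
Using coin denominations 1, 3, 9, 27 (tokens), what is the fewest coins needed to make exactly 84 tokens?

4

Greedy: take as many of the largest coin as possible, then repeat with the remainder.
84 − 3×27→3 − 1×3→0
Total coins = 3 + 1 = 4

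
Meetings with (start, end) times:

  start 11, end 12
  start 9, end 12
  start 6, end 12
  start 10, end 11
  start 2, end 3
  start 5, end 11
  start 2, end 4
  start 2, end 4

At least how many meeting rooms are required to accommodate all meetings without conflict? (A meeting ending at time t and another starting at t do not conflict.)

4

The answer is the maximum number of intervals overlapping at any instant.
Events (time:±→running): 2:+→1 2:+→2 2:+→3 3:-→2 4:-→1 4:-→0 5:+→1 6:+→2 9:+→3 10:+→4 … peak 4.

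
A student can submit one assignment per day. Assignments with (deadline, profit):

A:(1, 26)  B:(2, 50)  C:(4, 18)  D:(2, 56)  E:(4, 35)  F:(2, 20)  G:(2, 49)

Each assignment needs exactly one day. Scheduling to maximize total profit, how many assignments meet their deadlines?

4

Take jobs in profit order; each goes to the latest open slot no later than its deadline.
Profit order: D=56 B=50 G=49 E=35 A=26 F=20 C=18
Assign: D→slot 2, B→slot 1, G skipped, E→slot 4, A skipped, F skipped, C→slot 3.
Slots: [1:B] [2:D] [3:C] [4:E]
4 of 7 scheduled.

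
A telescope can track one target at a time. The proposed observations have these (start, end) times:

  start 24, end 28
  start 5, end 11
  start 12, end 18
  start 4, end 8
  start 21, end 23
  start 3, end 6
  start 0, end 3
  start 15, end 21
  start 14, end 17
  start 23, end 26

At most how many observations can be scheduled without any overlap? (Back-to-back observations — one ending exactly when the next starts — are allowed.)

5

Greedy by earliest finish: after sorting by end time, pick each interval compatible with the last pick.
By end time: (0,3), (3,6), (4,8), (5,11), (14,17), (12,18), (15,21), (21,23), (23,26), (24,28).
Pick (0,3); next start ≥ 3 → (3,6); next start ≥ 6 → (14,17); next start ≥ 17 → (21,23); next start ≥ 23 → (23,26).
Selected 5 observations.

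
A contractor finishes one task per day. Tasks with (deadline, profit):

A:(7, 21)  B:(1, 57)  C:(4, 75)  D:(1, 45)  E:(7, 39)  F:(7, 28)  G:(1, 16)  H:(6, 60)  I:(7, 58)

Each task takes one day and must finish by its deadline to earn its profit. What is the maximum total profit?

338

Profit order: C=75 H=60 I=58 B=57 D=45 E=39 F=28 A=21 G=16
Assign: C→slot 4, H→slot 6, I→slot 7, B→slot 1, D skipped, E→slot 5, F→slot 3, A→slot 2, G skipped.
Slots: [1:B] [2:A] [3:F] [4:C] [5:E] [6:H] [7:I]
Profit = 57 + 21 + 28 + 75 + 39 + 60 + 58 = 338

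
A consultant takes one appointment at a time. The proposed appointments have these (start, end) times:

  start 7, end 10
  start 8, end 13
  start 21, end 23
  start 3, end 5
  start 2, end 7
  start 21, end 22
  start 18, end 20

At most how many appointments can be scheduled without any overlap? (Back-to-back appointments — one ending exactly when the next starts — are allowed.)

Greedy by earliest finish: after sorting by end time, pick each interval compatible with the last pick.
Sorted by end: (3,5)  (2,7)  (7,10)  (8,13)  (18,20)  (21,22)  (21,23)
take (3,5); take (7,10); take (18,20); take (21,22); skip (21,23).
Selected 4 appointments.

4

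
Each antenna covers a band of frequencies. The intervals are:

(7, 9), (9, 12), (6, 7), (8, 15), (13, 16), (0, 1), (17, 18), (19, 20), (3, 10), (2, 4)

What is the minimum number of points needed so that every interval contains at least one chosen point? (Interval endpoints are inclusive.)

Sort by right endpoint; whenever an interval is uncovered, place a point at its right end.
Sorted: [0,1] [2,4] [6,7] [7,9] [3,10] [9,12] [8,15] [13,16] [17,18] [19,20]
{[0,1]} hit by 1; {[2,4]} hit by 4; {[6,7],[7,9],[3,10]} hit by 7; {[9,12],[8,15]} hit by 12; {[13,16]} hit by 16; {[17,18]} hit by 18; {[19,20]} hit by 20.
Points: 1, 4, 7, 12, 16, 18, 20 (7 total).

7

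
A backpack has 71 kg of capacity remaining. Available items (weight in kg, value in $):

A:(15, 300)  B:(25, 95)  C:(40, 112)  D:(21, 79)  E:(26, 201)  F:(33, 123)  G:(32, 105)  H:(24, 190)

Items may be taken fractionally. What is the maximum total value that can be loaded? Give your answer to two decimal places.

713.80

Order: A (300/15=20.00) > H (190/24=7.92) > E (201/26=7.73) > B (95/25=3.80) > D (79/21=3.76) > F (123/33=3.73) > G (105/32=3.28) > C (112/40=2.80)
Fill: take A (15 @ 300) → take H (24 @ 190) → take E (26 @ 201) → take 6/25 of B → 22.80; 71/71 used.
Total value = 713.80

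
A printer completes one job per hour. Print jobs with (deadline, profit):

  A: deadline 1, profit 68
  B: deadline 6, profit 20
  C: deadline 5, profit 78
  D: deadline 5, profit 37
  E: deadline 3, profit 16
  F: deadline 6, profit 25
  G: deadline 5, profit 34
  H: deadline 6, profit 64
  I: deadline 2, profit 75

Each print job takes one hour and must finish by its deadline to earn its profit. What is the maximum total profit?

356

Profit order: C=78 I=75 A=68 H=64 D=37 G=34 F=25 B=20 E=16
Assign: C→slot 5, I→slot 2, A→slot 1, H→slot 6, D→slot 4, G→slot 3, F skipped, B skipped, E skipped.
Slots: [1:A] [2:I] [3:G] [4:D] [5:C] [6:H]
Profit = 68 + 75 + 34 + 37 + 78 + 64 = 356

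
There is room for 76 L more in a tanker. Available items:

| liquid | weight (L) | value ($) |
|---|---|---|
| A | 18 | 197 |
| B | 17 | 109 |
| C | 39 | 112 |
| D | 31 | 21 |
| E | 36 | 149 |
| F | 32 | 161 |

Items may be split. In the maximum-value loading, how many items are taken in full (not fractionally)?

Sort by value per unit weight and fill in that order.
Ratios (sorted): A 10.94, B 6.41, F 5.03, E 4.14, C 2.87, D 0.68
take A (18 @ 197); take B (17 @ 109); take F (32 @ 161); take 9/36 of E → 37.25. Capacity used 76/76.
3 item(s) taken whole; one partial (take 9/36 of E).

3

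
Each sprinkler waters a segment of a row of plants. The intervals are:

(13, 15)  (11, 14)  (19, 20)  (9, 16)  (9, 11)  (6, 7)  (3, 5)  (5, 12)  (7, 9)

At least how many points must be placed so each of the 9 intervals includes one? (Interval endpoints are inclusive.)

Sorted: [3,5] [6,7] [7,9] [9,11] [5,12] [11,14] [13,15] [9,16] [19,20]
{[3,5]} hit by 5; {[6,7],[7,9]} hit by 7; {[9,11],[5,12],[11,14]} hit by 11; {[13,15],[9,16]} hit by 15; {[19,20]} hit by 20.
Points: 5, 7, 11, 15, 20 (5 total).

5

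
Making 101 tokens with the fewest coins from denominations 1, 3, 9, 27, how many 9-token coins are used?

101 − 3×27→20 − 2×9→2 − 2×1→0
Count of 9: 2

2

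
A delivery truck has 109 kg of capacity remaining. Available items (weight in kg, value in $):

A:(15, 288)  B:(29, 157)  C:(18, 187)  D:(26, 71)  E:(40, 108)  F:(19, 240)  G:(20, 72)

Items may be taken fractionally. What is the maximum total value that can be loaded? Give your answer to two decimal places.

Greedy by value/weight ratio, highest first.
Ratios (sorted): A 19.20, F 12.63, C 10.39, B 5.41, G 3.60, D 2.73, E 2.70
take A (15 @ 288); take F (19 @ 240); take C (18 @ 187); take B (29 @ 157); take G (20 @ 72); take 8/26 of D → 21.85. Capacity used 109/109.
Total value = 965.85

965.85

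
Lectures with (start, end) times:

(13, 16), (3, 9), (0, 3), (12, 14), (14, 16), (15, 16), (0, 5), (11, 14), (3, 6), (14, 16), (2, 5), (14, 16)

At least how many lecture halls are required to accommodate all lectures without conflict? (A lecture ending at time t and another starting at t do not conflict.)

5

starts: [0, 0, 2, 3, 3, 11, 12, 13, 14, 14, 14, 15]
ends:   [3, 5, 5, 6, 9, 14, 14, 16, 16, 16, 16, 16]
s0→1 s0→2 s2→3 e3→2 s3→3 s3→4 e5→3 e5→2 e6→1 e9→0 s11→1 s12→2 s13→3 e14→2 e14→1 s14→2 s14→3 s14→4 s15→5  — peak 5.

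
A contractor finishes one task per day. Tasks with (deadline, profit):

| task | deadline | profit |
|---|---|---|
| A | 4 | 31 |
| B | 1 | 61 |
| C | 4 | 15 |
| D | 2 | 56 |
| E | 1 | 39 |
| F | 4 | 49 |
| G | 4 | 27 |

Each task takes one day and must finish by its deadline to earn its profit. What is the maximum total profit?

197

Take jobs in profit order; each goes to the latest open slot no later than its deadline.
Profit order: B=61 D=56 F=49 E=39 A=31 G=27 C=15
Assign: B→slot 1, D→slot 2, F→slot 4, E skipped, A→slot 3, G skipped, C skipped.
Slots: [1:B] [2:D] [3:A] [4:F]
Profit = 61 + 56 + 31 + 49 = 197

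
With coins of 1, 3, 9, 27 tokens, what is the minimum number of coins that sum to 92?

Use the largest denomination that fits, subtract, and repeat.
92 − 3×27→11 − 1×9→2 − 2×1→0
Total coins = 3 + 1 + 2 = 6

6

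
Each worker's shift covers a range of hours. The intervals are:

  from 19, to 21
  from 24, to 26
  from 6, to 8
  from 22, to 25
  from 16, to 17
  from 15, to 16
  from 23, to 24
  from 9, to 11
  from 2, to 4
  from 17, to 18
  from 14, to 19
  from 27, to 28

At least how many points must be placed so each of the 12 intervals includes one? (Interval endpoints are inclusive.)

Process intervals by earliest right end; each time one isn't hit yet, stab at its right endpoint.
Sorted: [2,4] [6,8] [9,11] [15,16] [16,17] [17,18] [14,19] [19,21] [23,24] [22,25] [24,26] [27,28]
{[2,4]} hit by 4; {[6,8]} hit by 8; {[9,11]} hit by 11; {[15,16],[16,17]} hit by 16; {[17,18],[14,19]} hit by 18; {[19,21]} hit by 21; {[23,24],[22,25],[24,26]} hit by 24; {[27,28]} hit by 28.
Points: 4, 8, 11, 16, 18, 21, 24, 28 (8 total).

8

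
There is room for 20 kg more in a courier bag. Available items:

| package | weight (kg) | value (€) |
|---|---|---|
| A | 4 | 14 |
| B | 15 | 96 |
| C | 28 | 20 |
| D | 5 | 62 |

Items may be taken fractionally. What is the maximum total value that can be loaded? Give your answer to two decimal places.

158.00

Ratios (sorted): D 12.40, B 6.40, A 3.50, C 0.71
take D (5 @ 62); take B (15 @ 96). Capacity used 20/20.
Total value = 158.00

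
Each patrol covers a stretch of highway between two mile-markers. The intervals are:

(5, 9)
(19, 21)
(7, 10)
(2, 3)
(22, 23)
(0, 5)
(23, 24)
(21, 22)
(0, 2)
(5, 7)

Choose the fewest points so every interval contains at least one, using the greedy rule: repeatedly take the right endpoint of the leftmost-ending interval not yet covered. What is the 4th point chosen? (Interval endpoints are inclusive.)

23

Sorted: [0,2] [2,3] [0,5] [5,7] [5,9] [7,10] [19,21] [21,22] [22,23] [23,24]
{[0,2],[2,3],[0,5]} hit by 2; {[5,7],[5,9],[7,10]} hit by 7; {[19,21],[21,22]} hit by 21; {[22,23],[23,24]} hit by 23.
Points: 2, 7, 21, 23 (4 total).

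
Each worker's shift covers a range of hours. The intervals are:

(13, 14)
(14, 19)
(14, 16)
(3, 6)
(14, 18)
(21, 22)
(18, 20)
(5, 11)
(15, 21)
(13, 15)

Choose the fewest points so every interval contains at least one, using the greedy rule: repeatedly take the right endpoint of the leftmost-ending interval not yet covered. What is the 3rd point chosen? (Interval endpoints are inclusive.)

By right end: [3,6]  [5,11]  [13,14]  [13,15]  [14,16]  [14,18]  [14,19]  [18,20]  [15,21]  [21,22]
[3,6] uncovered → point at 6; [13,14] uncovered → point at 14; [18,20] uncovered → point at 20; [21,22] uncovered → point at 22.
Points: 6, 14, 20, 22 (4 total).

20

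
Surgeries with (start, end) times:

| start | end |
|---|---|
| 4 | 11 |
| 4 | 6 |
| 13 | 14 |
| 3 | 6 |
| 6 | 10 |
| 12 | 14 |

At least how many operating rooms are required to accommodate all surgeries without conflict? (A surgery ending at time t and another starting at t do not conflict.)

3

Count concurrent intervals with a sweep; the peak is the room count.
Events (time:±→running): 3:+→1 4:+→2 4:+→3 … peak 3.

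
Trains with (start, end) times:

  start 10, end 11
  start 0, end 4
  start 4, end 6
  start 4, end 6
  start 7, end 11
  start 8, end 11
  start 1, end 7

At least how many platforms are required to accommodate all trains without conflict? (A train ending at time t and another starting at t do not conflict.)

3

Events (time:±→running): 0:+→1 1:+→2 4:-→1 4:+→2 4:+→3 … peak 3.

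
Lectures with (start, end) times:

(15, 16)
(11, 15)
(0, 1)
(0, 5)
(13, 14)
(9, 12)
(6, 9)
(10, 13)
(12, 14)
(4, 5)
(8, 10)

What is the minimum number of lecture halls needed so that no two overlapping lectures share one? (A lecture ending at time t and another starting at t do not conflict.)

The answer is the maximum number of intervals overlapping at any instant.
starts: [0, 0, 4, 6, 8, 9, 10, 11, 12, 13, 15]
ends:   [1, 5, 5, 9, 10, 12, 13, 14, 14, 15, 16]
s0→1 s0→2 e1→1 s4→2 e5→1 e5→0 s6→1 s8→2 e9→1 s9→2 e10→1 s10→2 s11→3  — peak 3.

3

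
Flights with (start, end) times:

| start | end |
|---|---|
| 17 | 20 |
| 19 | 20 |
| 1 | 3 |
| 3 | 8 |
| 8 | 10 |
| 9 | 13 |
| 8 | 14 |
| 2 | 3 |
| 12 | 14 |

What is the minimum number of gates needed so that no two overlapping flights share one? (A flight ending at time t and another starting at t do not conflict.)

3

Events (time:±→running): 1:+→1 2:+→2 3:-→1 3:-→0 3:+→1 8:-→0 8:+→1 8:+→2 9:+→3 … peak 3.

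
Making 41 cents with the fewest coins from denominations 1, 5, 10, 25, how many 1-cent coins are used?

Greedy: take as many of the largest coin as possible, then repeat with the remainder.
41 = 1×25 + 1×10 + 1×5 + 1×1
Count of 1: 1

1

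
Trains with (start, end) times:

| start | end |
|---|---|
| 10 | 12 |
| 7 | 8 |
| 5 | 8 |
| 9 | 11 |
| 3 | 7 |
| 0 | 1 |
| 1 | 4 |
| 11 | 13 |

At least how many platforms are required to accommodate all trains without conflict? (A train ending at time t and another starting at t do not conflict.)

2

The answer is the maximum number of intervals overlapping at any instant.
starts: [0, 1, 3, 5, 7, 9, 10, 11]
ends:   [1, 4, 7, 8, 8, 11, 12, 13]
s0→1 e1→0 s1→1 s3→2  — peak 2.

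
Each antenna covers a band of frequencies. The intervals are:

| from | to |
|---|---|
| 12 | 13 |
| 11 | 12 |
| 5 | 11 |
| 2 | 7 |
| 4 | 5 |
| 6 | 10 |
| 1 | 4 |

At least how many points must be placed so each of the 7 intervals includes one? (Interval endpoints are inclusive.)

3

Sort by right endpoint; whenever an interval is uncovered, place a point at its right end.
Sorted: [1,4] [4,5] [2,7] [6,10] [5,11] [11,12] [12,13]
{[1,4],[4,5],[2,7]} hit by 4; {[6,10],[5,11]} hit by 10; {[11,12],[12,13]} hit by 12.
Points: 4, 10, 12 (3 total).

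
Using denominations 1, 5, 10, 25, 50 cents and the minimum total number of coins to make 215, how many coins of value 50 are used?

4

215 = 4×50 + 1×10 + 1×5
Count of 50: 4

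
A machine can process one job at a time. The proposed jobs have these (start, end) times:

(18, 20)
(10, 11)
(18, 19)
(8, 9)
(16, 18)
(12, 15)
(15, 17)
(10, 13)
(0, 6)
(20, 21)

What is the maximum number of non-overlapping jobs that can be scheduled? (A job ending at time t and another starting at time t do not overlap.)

Sorted by end: (0,6)  (8,9)  (10,11)  (10,13)  (12,15)  (15,17)  (16,18)  (18,19)  (18,20)  (20,21)
take (0,6); take (8,9); take (10,11); take (12,15); take (15,17); skip (16,18); take (18,19); take (20,21).
Selected 7 jobs.

7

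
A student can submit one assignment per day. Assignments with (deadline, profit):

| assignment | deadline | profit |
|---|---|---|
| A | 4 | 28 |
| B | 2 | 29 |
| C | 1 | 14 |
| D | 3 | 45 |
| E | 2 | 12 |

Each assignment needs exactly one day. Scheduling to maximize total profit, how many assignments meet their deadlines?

Take jobs in profit order; each goes to the latest open slot no later than its deadline.
By profit: D(d3,45), B(d2,29), A(d4,28), C(d1,14), E(d2,12)
D→slot 3; B→slot 2; A→slot 4; C→slot 1; E skipped.
4 of 5 scheduled.

4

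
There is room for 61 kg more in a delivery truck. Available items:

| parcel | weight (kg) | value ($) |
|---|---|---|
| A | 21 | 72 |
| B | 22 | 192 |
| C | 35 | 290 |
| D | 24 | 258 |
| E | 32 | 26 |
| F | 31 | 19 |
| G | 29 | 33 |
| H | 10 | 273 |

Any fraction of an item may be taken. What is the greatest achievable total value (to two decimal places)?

Greedy by value/weight ratio, highest first.
Order: H (273/10=27.30) > D (258/24=10.75) > B (192/22=8.73) > C (290/35=8.29) > A (72/21=3.43) > G (33/29=1.14) > E (26/32=0.81) > F (19/31=0.61)
Fill: take H (10 @ 273) → take D (24 @ 258) → take B (22 @ 192) → take 5/35 of C → 41.43; 61/61 used.
Total value = 764.43

764.43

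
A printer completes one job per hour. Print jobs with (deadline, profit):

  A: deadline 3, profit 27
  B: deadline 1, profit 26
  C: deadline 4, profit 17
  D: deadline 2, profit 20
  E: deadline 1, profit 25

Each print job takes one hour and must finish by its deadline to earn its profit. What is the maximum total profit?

90

Take jobs in profit order; each goes to the latest open slot no later than its deadline.
Profit order: A=27 B=26 E=25 D=20 C=17
Assign: A→slot 3, B→slot 1, E skipped, D→slot 2, C→slot 4.
Slots: [1:B] [2:D] [3:A] [4:C]
Profit = 26 + 20 + 27 + 17 = 90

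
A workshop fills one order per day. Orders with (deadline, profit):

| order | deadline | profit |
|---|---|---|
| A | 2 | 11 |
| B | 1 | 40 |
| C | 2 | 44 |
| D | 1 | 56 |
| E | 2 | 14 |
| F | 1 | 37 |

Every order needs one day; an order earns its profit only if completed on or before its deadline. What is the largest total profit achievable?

Sort by profit descending; place each in the latest free slot ≤ its deadline.
By profit: D(d1,56), C(d2,44), B(d1,40), F(d1,37), E(d2,14), A(d2,11)
D→slot 1; C→slot 2; B skipped; F skipped; E skipped; A skipped.
Profit = 56 + 44 = 100

100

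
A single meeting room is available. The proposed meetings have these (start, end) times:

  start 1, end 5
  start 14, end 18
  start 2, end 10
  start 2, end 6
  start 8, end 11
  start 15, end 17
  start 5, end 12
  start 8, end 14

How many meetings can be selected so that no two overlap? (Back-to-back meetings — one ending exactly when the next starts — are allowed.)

3

Order by finish time; keep every interval that doesn't clash with the previous kept one.
By end time: (1,5), (2,6), (2,10), (8,11), (5,12), (8,14), (15,17), (14,18).
Pick (1,5); next start ≥ 5 → (8,11); next start ≥ 11 → (15,17).
Selected 3 meetings.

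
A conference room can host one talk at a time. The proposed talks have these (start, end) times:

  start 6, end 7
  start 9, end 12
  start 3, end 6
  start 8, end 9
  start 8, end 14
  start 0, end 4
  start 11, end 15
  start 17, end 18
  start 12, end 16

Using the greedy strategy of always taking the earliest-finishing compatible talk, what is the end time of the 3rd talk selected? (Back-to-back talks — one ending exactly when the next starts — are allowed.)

Order by finish time; keep every interval that doesn't clash with the previous kept one.
Sorted by end: (0,4)  (3,6)  (6,7)  (8,9)  (9,12)  (8,14)  (11,15)  (12,16)  (17,18)
take (0,4); take (6,7); take (8,9); take (9,12); skip (11,15); take (12,16); take (17,18).
Selected: (0,4) (6,7) (8,9) (9,12) (12,16) (17,18)

9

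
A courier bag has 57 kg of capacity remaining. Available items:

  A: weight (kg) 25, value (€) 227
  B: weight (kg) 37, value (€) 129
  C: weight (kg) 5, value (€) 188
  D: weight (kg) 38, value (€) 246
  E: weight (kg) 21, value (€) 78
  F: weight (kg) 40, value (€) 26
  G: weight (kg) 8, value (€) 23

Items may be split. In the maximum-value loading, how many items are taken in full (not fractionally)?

Sort by value per unit weight and fill in that order.
Order: C (188/5=37.60) > A (227/25=9.08) > D (246/38=6.47) > E (78/21=3.71) > B (129/37=3.49) > G (23/8=2.88) > F (26/40=0.65)
Fill: take C (5 @ 188) → take A (25 @ 227) → take 27/38 of D → 174.79; 57/57 used.
2 item(s) taken whole; one partial (take 27/38 of D).

2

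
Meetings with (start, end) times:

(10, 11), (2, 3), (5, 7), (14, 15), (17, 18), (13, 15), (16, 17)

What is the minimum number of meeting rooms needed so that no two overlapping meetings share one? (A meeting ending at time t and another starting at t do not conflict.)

The answer is the maximum number of intervals overlapping at any instant.
starts: [2, 5, 10, 13, 14, 16, 17]
ends:   [3, 7, 11, 15, 15, 17, 18]
s2→1 e3→0 s5→1 e7→0 s10→1 e11→0 s13→1 s14→2  — peak 2.

2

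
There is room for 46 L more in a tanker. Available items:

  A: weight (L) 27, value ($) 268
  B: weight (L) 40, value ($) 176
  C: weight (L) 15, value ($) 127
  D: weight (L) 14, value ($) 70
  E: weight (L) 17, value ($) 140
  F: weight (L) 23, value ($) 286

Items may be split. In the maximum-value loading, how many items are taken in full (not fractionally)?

Ratios (sorted): F 12.43, A 9.93, C 8.47, E 8.24, D 5.00, B 4.40
take F (23 @ 286); take 23/27 of A → 228.30. Capacity used 46/46.
1 item(s) taken whole; one partial (take 23/27 of A).

1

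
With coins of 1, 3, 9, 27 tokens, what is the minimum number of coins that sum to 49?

49 = 1×27 + 2×9 + 1×3 + 1×1
Total coins = 1 + 2 + 1 + 1 = 5

5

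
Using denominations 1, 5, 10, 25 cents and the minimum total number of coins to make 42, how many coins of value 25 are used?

1

42 − 1×25→17 − 1×10→7 − 1×5→2 − 2×1→0
Count of 25: 1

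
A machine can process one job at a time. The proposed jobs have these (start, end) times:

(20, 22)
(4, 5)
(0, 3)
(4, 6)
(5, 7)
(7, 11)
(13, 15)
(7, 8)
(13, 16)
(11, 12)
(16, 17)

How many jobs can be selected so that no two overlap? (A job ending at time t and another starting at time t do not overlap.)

8

By end time: (0,3), (4,5), (4,6), (5,7), (7,8), (7,11), (11,12), (13,15), (13,16), (16,17), (20,22).
Pick (0,3); next start ≥ 3 → (4,5); next start ≥ 5 → (5,7); next start ≥ 7 → (7,8); next start ≥ 8 → (11,12); next start ≥ 12 → (13,15); next start ≥ 15 → (16,17); next start ≥ 17 → (20,22).
Selected 8 jobs.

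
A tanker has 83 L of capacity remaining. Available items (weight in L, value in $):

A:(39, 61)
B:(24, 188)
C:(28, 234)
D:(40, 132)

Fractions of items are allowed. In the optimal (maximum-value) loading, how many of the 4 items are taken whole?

Greedy by value/weight ratio, highest first.
Order: C (234/28=8.36) > B (188/24=7.83) > D (132/40=3.30) > A (61/39=1.56)
Fill: take C (28 @ 234) → take B (24 @ 188) → take 31/40 of D → 102.30; 83/83 used.
2 item(s) taken whole; one partial (take 31/40 of D).

2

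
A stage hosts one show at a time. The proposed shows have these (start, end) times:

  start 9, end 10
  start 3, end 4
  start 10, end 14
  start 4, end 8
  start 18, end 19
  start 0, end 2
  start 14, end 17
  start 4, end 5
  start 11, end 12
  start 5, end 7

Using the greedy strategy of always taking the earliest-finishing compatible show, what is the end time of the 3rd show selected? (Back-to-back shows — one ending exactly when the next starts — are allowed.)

5

Sort by end time and greedily take each interval whose start is ≥ the last chosen end.
By end time: (0,2), (3,4), (4,5), (5,7), (4,8), (9,10), (11,12), (10,14), (14,17), (18,19).
Pick (0,2); next start ≥ 2 → (3,4); next start ≥ 4 → (4,5); next start ≥ 5 → (5,7); next start ≥ 7 → (9,10); next start ≥ 10 → (11,12); next start ≥ 12 → (14,17); next start ≥ 17 → (18,19).
Selected: (0,2) (3,4) (4,5) (5,7) (9,10) (11,12) (14,17) (18,19)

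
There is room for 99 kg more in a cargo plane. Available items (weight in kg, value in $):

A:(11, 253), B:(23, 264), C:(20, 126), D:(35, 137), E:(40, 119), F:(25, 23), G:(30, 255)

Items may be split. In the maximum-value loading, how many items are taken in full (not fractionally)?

Sort by value per unit weight and fill in that order.
Ratios (sorted): A 23.00, B 11.48, G 8.50, C 6.30, D 3.91, E 2.98, F 0.92
take A (11 @ 253); take B (23 @ 264); take G (30 @ 255); take C (20 @ 126); take 15/35 of D → 58.71. Capacity used 99/99.
4 item(s) taken whole; one partial (take 15/35 of D).

4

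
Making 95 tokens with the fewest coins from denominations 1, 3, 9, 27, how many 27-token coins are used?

3

95 = 3×27 + 1×9 + 1×3 + 2×1
Count of 27: 3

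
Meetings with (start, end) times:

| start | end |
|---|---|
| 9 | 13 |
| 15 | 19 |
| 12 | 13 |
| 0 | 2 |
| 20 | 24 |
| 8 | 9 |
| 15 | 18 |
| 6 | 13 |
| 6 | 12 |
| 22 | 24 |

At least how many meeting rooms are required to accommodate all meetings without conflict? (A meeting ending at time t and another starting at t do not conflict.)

starts: [0, 6, 6, 8, 9, 12, 15, 15, 20, 22]
ends:   [2, 9, 12, 13, 13, 13, 18, 19, 24, 24]
s0→1 e2→0 s6→1 s6→2 s8→3  — peak 3.

3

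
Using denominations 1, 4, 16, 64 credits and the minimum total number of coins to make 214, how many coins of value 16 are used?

1

214 − 3×64→22 − 1×16→6 − 1×4→2 − 2×1→0
Count of 16: 1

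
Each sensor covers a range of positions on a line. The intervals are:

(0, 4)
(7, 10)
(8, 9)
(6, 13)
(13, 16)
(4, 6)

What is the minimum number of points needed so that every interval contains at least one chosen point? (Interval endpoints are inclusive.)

Sort by right endpoint; whenever an interval is uncovered, place a point at its right end.
By right end: [0,4]  [4,6]  [8,9]  [7,10]  [6,13]  [13,16]
[0,4] uncovered → point at 4; [8,9] uncovered → point at 9; [13,16] uncovered → point at 16.
Points: 4, 9, 16 (3 total).

3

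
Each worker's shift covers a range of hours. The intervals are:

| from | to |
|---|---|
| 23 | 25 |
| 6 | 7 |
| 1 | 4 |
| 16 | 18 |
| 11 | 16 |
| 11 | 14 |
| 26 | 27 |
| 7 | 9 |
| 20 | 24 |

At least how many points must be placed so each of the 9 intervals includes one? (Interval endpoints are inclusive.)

Process intervals by earliest right end; each time one isn't hit yet, stab at its right endpoint.
By right end: [1,4]  [6,7]  [7,9]  [11,14]  [11,16]  [16,18]  [20,24]  [23,25]  [26,27]
[1,4] uncovered → point at 4; [6,7] uncovered → point at 7; [11,14] uncovered → point at 14; [16,18] uncovered → point at 18; [20,24] uncovered → point at 24; [26,27] uncovered → point at 27.
Points: 4, 7, 14, 18, 24, 27 (6 total).

6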